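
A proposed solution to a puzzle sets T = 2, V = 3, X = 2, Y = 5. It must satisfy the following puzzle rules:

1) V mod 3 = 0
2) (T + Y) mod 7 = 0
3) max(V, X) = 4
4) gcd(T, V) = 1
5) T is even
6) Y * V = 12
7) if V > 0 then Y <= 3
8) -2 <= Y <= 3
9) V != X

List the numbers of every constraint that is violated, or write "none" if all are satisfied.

Violated: 3, 6, 7, 8.

1) 3 mod 3 = 0 — holds.
2) T + Y = 7; 7 mod 7 = 0 — holds.
3) max(3, 2) = 3, not 4 — fails.
4) gcd(2, 3) = 1 — holds.
5) T = 2 is even — holds.
6) Y * V = 5 * 3 = 15, not 12 — fails.
7) V = 3 > 0, so we need Y ≤ 3; but Y = 5 > 3 — fails.
8) Y = 5 is outside [-2, 3] — fails.
9) V = 3, X = 2; distinct — holds.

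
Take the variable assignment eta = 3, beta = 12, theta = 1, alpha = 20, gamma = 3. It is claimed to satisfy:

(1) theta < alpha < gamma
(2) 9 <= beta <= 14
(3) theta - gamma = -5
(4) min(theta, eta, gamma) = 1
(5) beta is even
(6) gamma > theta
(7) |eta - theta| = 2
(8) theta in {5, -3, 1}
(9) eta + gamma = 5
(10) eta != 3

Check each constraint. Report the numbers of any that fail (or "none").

(1) values 1, 20, 3; alpha = 20 is not < gamma = 3 — violated.
(2) beta = 12 lies in [9, 14] — satisfied.
(3) theta - gamma = 1 - 3 = -2, not -5 — violated.
(4) min(1, 3, 3) = 1 — satisfied.
(5) beta = 12 is even — satisfied.
(6) gamma = 3, theta = 1; 3 > 1 — satisfied.
(7) |3 - 1| = 2 — satisfied.
(8) theta = 1 is in {5, -3, 1} — satisfied.
(9) eta + gamma = 3 + 3 = 6, not 5 — violated.
(10) eta = 3, but 3 is required to differ — violated.

No — constraints 1, 3, 9, and 10 are not satisfied.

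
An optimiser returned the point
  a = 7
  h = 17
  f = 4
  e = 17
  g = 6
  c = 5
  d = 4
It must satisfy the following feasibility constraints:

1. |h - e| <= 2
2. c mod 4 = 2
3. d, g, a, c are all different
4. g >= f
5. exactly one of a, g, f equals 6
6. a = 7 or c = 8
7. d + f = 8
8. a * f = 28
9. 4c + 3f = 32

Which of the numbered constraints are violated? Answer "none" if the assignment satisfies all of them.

Violated: 2.

1. |17 - 17| = 0; 0 ≤ 2 — holds.
2. 5 mod 4 = 1, not 2 — does not hold.
3. values 4, 6, 7, 5 are pairwise distinct — holds.
4. g = 6, f = 4; 6 ≥ 4 — holds.
5. a=7, g=6, f=4; 1 of them equals 6 — holds.
6. a = 7 = 7 (first disjunct) — holds.
7. d + f = 4 + 4 = 8 — holds.
8. a * f = 7 * 4 = 28 — holds.
9. 4c + 3f = 4(5) + 3(4) = 32 — holds.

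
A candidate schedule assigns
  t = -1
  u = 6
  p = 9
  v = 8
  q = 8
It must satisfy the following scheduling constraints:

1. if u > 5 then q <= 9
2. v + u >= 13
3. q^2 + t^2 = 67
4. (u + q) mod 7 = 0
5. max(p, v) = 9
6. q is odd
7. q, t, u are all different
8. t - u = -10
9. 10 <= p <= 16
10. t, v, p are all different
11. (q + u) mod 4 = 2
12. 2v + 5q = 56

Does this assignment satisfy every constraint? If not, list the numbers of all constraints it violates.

Constraints 3, 6, 8, and 9 are violated.

1. u = 6 > 5, so we need q ≤ 9; q = 8 ≤ 9  holds
2. v + u = 8 + 6 = 14; 14 ≥ 13  holds
3. q^2 + t^2 = 8^2 + (-1)^2 = 64 + 1 = 65, not 67  fails
4. u + q = 14; 14 mod 7 = 0  holds
5. max(9, 8) = 9  holds
6. q = 8 is even  fails
7. values 8, -1, 6 are pairwise distinct  holds
8. t - u = -1 - 6 = -7, not -10  fails
9. p = 9 is outside [10, 16]  fails
10. values -1, 8, 9 are pairwise distinct  holds
11. q + u = 14; 14 mod 4 = 2  holds
12. 2v + 5q = 2(8) + 5(8) = 56  holds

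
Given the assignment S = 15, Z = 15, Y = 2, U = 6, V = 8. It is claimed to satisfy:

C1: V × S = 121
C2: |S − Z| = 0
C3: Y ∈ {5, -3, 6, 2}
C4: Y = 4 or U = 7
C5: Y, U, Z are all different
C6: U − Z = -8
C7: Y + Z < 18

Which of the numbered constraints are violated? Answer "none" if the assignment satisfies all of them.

C1: V × S = 8 × 15 = 120, not 121  false
C2: |15 − 15| = 0  true
C3: Y = 2 is in {5, -3, 6, 2}  true
C4: Y = 2 ≠ 4 and U = 6 ≠ 7; both disjuncts false  false
C5: values 2, 6, 15 are pairwise distinct  true
C6: U − Z = 6 − 15 = -9, not -8  false
C7: Y + Z = 2 + 15 = 17; 17 < 18  true

Constraints 1, 4, and 6 are violated.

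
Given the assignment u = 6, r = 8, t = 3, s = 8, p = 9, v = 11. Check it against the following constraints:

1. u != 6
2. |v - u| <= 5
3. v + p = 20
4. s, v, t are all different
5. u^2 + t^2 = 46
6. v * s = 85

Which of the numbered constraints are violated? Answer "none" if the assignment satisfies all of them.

The assignment fails constraints 1, 5, and 6.

1. u = 6, but 6 is required to differ — fails.
2. |11 - 6| = 5; 5 ≤ 5 — holds.
3. v + p = 11 + 9 = 20 — holds.
4. values 8, 11, 3 are pairwise distinct — holds.
5. u^2 + t^2 = 6^2 + 3^2 = 36 + 9 = 45, not 46 — fails.
6. v * s = 11 * 8 = 88, not 85 — fails.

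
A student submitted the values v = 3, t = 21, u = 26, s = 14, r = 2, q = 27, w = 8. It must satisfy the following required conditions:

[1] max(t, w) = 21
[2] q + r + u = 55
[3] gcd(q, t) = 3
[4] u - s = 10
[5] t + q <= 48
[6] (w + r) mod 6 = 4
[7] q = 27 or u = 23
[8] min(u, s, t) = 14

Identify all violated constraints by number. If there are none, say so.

[1] max(21, 8) = 21  ✓
[2] q + r + u = 27 + 2 + 26 = 55  ✓
[3] gcd(27, 21) = 3  ✓
[4] u - s = 26 - 14 = 12, not 10  ✗
[5] t + q = 21 + 27 = 48; 48 ≤ 48  ✓
[6] w + r = 10; 10 mod 6 = 4  ✓
[7] q = 27 = 27 (first disjunct)  ✓
[8] min(26, 14, 21) = 14  ✓

No — constraint 4 is not satisfied.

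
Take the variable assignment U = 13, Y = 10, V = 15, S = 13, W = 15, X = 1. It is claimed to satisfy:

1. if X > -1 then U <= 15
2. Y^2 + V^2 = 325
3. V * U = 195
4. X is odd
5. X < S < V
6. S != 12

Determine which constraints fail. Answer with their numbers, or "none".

1. X = 1 > -1, so we need U ≤ 15; U = 13 ≤ 15  ✔
2. Y^2 + V^2 = 10^2 + 15^2 = 100 + 225 = 325  ✔
3. V * U = 15 * 13 = 195  ✔
4. X = 1 is odd  ✔
5. values 1 < 13 < 15  ✔
6. S = 13, and 13 ≠ 12  ✔

All constraints are satisfied.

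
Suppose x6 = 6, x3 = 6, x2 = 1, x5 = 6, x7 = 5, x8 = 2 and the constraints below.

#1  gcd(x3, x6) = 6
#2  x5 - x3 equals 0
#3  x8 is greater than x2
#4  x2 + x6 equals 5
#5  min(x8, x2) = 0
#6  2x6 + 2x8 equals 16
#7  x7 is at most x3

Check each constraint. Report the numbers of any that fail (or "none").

#1 gcd(6, 6) = 6  OK
#2 x5 - x3 = 6 - 6 = 0  OK
#3 x8 = 2, x2 = 1; 2 > 1  OK
#4 x2 + x6 = 1 + 6 = 7, not 5  FAIL
#5 min(2, 1) = 1, not 0  FAIL
#6 2x6 + 2x8 = 2(6) + 2(2) = 16  OK
#7 x7 = 5, x3 = 6; 5 ≤ 6  OK

The assignment fails constraints 4 and 5.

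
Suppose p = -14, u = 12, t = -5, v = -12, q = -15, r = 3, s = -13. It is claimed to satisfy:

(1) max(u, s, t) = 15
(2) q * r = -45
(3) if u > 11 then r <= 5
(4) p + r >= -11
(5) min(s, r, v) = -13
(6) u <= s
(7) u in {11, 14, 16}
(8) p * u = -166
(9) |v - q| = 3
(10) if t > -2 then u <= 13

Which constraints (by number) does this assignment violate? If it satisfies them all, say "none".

Violated: 1, 6, 7, 8.

(1) max(12, -13, -5) = 12, not 15  FAIL
(2) q * r = -15 * 3 = -45  OK
(3) u = 12 > 11, so we need r ≤ 5; r = 3 ≤ 5  OK
(4) p + r = -14 + 3 = -11; -11 ≥ -11  OK
(5) min(-13, 3, -12) = -13  OK
(6) u = 12, s = -13; 12 > -13 (want ≤)  FAIL
(7) u = 12 is not in {11, 14, 16}  FAIL
(8) p * u = -14 * 12 = -168, not -166  FAIL
(9) |-12 - (-15)| = 3  OK
(10) t = -5, not > -2; antecedent false, conditional vacuously true  OK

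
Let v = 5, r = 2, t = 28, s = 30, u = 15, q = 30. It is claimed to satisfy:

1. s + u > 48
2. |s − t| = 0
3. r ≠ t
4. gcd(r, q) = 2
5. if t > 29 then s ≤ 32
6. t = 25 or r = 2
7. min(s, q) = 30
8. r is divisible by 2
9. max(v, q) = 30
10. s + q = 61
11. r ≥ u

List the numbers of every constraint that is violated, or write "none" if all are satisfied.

The assignment fails constraints 1, 2, 10, and 11.

1. s + u = 30 + 15 = 45; 45 ≤ 48, bound 48 not met  false
2. |30 − 28| = 2, not 0  false
3. r = 2, t = 28; distinct  true
4. gcd(2, 30) = 2  true
5. t = 28, not > 29; antecedent false, conditional vacuously true  true
6. t = 28 ≠ 25, but r = 2 = 2 (second disjunct)  true
7. min(30, 30) = 30  true
8. 2 / 2 = 1, so 2 divides 2  true
9. max(5, 30) = 30  true
10. s + q = 30 + 30 = 60, not 61  false
11. r = 2, u = 15; 2 < 15 (want ≥)  false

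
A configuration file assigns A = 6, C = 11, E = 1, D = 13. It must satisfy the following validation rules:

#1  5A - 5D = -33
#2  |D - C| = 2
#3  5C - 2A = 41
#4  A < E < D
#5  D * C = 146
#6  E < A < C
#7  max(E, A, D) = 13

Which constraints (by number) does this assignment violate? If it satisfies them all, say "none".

No — constraints 1, 3, 4, 5 are not satisfied.

#1 5A - 5D = 5(6) - 5(13) = -35, not -33 — violated.
#2 |13 - 11| = 2 — OK.
#3 5C - 2A = 5(11) - 2(6) = 43, not 41 — violated.
#4 values 6, 1, 13; A = 6 is not < E = 1 — violated.
#5 D * C = 13 * 11 = 143, not 146 — violated.
#6 values 1 < 6 < 11 — OK.
#7 max(1, 6, 13) = 13 — OK.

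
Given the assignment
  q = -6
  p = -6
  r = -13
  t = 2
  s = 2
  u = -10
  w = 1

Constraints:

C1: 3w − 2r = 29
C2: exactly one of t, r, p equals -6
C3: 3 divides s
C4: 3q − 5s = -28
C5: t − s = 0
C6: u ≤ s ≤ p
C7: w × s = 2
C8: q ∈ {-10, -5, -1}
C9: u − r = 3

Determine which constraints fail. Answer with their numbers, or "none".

C1: 3w − 2r = 3(1) − 2(-13) = 29 — holds.
C2: t=2, r=-13, p=-6; 1 of them equals -6 — holds.
C3: 2 = 3×0 + 2, so 3 does not divide 2 — does not hold.
C4: 3q − 5s = 3(-6) − 5(2) = -28 — holds.
C5: t − s = 2 − 2 = 0 — holds.
C6: values -10, 2, -6; s = 2 is not ≤ p = -6 — does not hold.
C7: w × s = 1 × 2 = 2 — holds.
C8: q = -6 is not in {-10, -5, -1} — does not hold.
C9: u − r = -10 − (-13) = 3 — holds.

Constraints 3, 6, and 8 are violated.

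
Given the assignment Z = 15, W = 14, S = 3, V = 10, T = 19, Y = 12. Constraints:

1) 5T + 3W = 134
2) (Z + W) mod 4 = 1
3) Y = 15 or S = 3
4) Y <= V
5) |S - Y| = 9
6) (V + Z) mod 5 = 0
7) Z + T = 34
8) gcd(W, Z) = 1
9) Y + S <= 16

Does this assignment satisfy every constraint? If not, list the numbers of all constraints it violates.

1) 5T + 3W = 5(19) + 3(14) = 137, not 134  ✗
2) Z + W = 29; 29 mod 4 = 1  ✓
3) Y = 12 ≠ 15, but S = 3 = 3 (second disjunct)  ✓
4) Y = 12, V = 10; 12 > 10 (want ≤)  ✗
5) |3 - 12| = 9  ✓
6) V + Z = 25; 25 mod 5 = 0  ✓
7) Z + T = 15 + 19 = 34  ✓
8) gcd(14, 15) = 1  ✓
9) Y + S = 12 + 3 = 15; 15 ≤ 16  ✓

The assignment fails constraints 1 and 4.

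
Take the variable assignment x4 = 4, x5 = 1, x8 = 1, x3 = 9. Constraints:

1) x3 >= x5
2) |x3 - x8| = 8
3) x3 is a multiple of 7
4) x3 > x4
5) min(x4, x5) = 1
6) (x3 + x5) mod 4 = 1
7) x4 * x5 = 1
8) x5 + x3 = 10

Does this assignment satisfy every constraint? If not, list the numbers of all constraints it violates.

No — constraints 3, 6, and 7 are not satisfied.

1) x3 = 9, x5 = 1; 9 ≥ 1 — OK.
2) |9 - 1| = 8 — OK.
3) 9 = 7*1 + 2, so 7 does not divide 9 — violated.
4) x3 = 9, x4 = 4; 9 > 4 — OK.
5) min(4, 1) = 1 — OK.
6) x3 + x5 = 10; 10 mod 4 = 2, not 1 — violated.
7) x4 * x5 = 4 * 1 = 4, not 1 — violated.
8) x5 + x3 = 1 + 9 = 10 — OK.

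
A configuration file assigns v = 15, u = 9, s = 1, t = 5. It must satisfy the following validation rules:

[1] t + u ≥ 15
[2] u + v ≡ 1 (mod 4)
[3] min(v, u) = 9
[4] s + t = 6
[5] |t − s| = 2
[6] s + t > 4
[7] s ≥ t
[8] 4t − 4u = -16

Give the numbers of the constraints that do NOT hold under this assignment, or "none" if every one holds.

Constraints 1, 2, 5, 7 do not hold.

[1] t + u = 5 + 9 = 14; 14 < 15, bound 15 not met — fails.
[2] u + v = 24; 24 mod 4 = 0, not 1 — fails.
[3] min(15, 9) = 9 — holds.
[4] s + t = 1 + 5 = 6 — holds.
[5] |5 − 1| = 4, not 2 — fails.
[6] s + t = 1 + 5 = 6; 6 > 4 — holds.
[7] s = 1, t = 5; 1 < 5 (want ≥) — fails.
[8] 4t − 4u = 4(5) − 4(9) = -16 — holds.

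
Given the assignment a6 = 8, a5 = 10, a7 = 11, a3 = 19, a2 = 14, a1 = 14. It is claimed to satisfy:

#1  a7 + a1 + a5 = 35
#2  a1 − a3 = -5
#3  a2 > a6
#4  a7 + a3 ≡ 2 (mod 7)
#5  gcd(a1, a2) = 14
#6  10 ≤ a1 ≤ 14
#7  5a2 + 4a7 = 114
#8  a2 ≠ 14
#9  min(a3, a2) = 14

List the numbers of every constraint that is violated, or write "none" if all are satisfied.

#1 a7 + a1 + a5 = 11 + 14 + 10 = 35  holds
#2 a1 − a3 = 14 − 19 = -5  holds
#3 a2 = 14, a6 = 8; 14 > 8  holds
#4 a7 + a3 = 30; 30 mod 7 = 2  holds
#5 gcd(14, 14) = 14  holds
#6 a1 = 14 lies in [10, 14]  holds
#7 5a2 + 4a7 = 5(14) + 4(11) = 114  holds
#8 a2 = 14, but 14 is required to differ  fails
#9 min(19, 14) = 14  holds

No — constraint 8 is not satisfied.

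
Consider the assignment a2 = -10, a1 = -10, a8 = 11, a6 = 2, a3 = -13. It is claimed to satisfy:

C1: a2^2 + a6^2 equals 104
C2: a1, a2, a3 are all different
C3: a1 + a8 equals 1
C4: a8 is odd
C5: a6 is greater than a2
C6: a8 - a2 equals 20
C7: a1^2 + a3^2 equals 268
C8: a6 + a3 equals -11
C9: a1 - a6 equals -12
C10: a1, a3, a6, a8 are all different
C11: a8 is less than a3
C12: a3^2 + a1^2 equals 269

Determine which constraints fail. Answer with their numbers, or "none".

C1: a2^2 + a6^2 = (-10)^2 + 2^2 = 100 + 4 = 104 — OK.
C2: a1 = a2 = -10, not all different — violated.
C3: a1 + a8 = -10 + 11 = 1 — OK.
C4: a8 = 11 is odd — OK.
C5: a6 = 2, a2 = -10; 2 > -10 — OK.
C6: a8 - a2 = 11 - (-10) = 21, not 20 — violated.
C7: a1^2 + a3^2 = (-10)^2 + (-13)^2 = 100 + 169 = 269, not 268 — violated.
C8: a6 + a3 = 2 + (-13) = -11 — OK.
C9: a1 - a6 = -10 - 2 = -12 — OK.
C10: values -10, -13, 2, 11 are pairwise distinct — OK.
C11: a8 = 11, a3 = -13; 11 ≥ -13 (want <) — violated.
C12: a3^2 + a1^2 = (-13)^2 + (-10)^2 = 169 + 100 = 269 — OK.

The assignment fails constraints 2, 6, 7, 11.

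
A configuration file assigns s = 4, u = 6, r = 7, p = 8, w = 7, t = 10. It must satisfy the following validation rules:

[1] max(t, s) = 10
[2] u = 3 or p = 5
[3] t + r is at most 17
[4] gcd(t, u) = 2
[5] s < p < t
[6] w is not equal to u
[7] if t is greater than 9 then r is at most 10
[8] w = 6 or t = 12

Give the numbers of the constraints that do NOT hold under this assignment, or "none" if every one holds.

[1] max(10, 4) = 10  OK
[2] u = 6 ≠ 3 and p = 8 ≠ 5; both disjuncts false  FAIL
[3] t + r = 10 + 7 = 17; 17 ≤ 17  OK
[4] gcd(10, 6) = 2  OK
[5] values 4 < 8 < 10  OK
[6] w = 7, u = 6; distinct  OK
[7] t = 10 > 9, so we need r ≤ 10; r = 7 ≤ 10  OK
[8] w = 7 ≠ 6 and t = 10 ≠ 12; both disjuncts false  FAIL

Violated: 2 and 8.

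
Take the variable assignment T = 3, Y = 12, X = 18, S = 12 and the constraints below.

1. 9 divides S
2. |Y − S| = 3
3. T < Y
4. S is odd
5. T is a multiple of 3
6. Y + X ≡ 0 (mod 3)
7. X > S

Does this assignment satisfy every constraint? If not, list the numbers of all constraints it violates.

1. 12 = 9×1 + 3, so 9 does not divide 12  ✗
2. |12 − 12| = 0, not 3  ✗
3. T = 3, Y = 12; 3 < 12  ✓
4. S = 12 is even  ✗
5. 3 / 3 = 1, so 3 divides 3  ✓
6. Y + X = 30; 30 mod 3 = 0  ✓
7. X = 18, S = 12; 18 > 12  ✓

No — constraints 1, 2, and 4 are not satisfied.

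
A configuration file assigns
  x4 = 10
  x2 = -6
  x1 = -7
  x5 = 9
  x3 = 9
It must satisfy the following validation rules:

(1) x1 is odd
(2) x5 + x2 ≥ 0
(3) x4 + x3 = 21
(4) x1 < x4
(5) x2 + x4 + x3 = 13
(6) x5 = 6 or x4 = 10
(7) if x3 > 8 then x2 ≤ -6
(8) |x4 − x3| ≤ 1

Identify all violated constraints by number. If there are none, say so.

(1) x1 = -7 is odd  yes
(2) x5 + x2 = 9 + (-6) = 3; 3 ≥ 0  yes
(3) x4 + x3 = 10 + 9 = 19, not 21  no
(4) x1 = -7, x4 = 10; -7 < 10  yes
(5) x2 + x4 + x3 = -6 + 10 + 9 = 13  yes
(6) x5 = 9 ≠ 6, but x4 = 10 = 10 (second disjunct)  yes
(7) x3 = 9 > 8, so we need x2 ≤ -6; x2 = -6 ≤ -6  yes
(8) |10 − 9| = 1; 1 ≤ 1  yes

Constraint 3 does not hold.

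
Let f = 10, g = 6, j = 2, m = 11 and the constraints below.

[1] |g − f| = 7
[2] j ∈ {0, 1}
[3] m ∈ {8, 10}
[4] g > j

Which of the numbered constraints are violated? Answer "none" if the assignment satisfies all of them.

No — constraints 1, 2, 3 are not satisfied.

[1] |6 − 10| = 4, not 7  no
[2] j = 2 is not in {0, 1}  no
[3] m = 11 is not in {8, 10}  no
[4] g = 6, j = 2; 6 > 2  yes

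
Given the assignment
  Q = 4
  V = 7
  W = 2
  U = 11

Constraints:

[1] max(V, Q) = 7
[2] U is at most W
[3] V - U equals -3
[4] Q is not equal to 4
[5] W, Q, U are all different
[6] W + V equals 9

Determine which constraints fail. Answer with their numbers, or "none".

The assignment fails constraints 2, 3, and 4.

[1] max(7, 4) = 7  holds
[2] U = 11, W = 2; 11 > 2 (want ≤)  fails
[3] V - U = 7 - 11 = -4, not -3  fails
[4] Q = 4, but 4 is required to differ  fails
[5] values 2, 4, 11 are pairwise distinct  holds
[6] W + V = 2 + 7 = 9  holds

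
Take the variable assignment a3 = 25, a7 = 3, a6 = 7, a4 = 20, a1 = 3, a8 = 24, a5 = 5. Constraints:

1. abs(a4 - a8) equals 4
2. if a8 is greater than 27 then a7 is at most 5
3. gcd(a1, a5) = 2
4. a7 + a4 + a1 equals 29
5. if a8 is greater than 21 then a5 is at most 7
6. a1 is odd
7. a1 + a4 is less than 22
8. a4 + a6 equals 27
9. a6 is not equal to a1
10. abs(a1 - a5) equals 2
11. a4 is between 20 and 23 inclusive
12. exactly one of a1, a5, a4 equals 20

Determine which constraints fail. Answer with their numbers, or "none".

1. abs(20 - 24) = 4  true
2. a8 = 24, not > 27; antecedent false, conditional vacuously true  true
3. gcd(3, 5) = 1, not 2  false
4. a7 + a4 + a1 = 3 + 20 + 3 = 26, not 29  false
5. a8 = 24 > 21, so we need a5 ≤ 7; a5 = 5 ≤ 7  true
6. a1 = 3 is odd  true
7. a1 + a4 = 3 + 20 = 23; 23 ≥ 22, bound 22 not met  false
8. a4 + a6 = 20 + 7 = 27  true
9. a6 = 7, a1 = 3; distinct  true
10. abs(3 - 5) = 2  true
11. a4 = 20 lies in [20, 23]  true
12. a1=3, a5=5, a4=20; 1 of them equals 20  true

Violated: 3, 4, and 7.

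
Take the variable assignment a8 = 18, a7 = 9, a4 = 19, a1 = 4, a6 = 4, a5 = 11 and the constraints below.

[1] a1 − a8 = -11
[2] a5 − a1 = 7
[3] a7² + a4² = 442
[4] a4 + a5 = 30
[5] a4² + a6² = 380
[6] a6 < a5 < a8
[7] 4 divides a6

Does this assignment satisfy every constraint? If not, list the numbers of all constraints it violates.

[1] a1 − a8 = 4 − 18 = -14, not -11 — does not hold.
[2] a5 − a1 = 11 − 4 = 7 — holds.
[3] a7² + a4² = 9² + 19² = 81 + 361 = 442 — holds.
[4] a4 + a5 = 19 + 11 = 30 — holds.
[5] a4² + a6² = 19² + 4² = 361 + 16 = 377, not 380 — does not hold.
[6] values 4 < 11 < 18 — holds.
[7] 4 / 4 = 1, so 4 divides 4 — holds.

No — constraints 1 and 5 are not satisfied.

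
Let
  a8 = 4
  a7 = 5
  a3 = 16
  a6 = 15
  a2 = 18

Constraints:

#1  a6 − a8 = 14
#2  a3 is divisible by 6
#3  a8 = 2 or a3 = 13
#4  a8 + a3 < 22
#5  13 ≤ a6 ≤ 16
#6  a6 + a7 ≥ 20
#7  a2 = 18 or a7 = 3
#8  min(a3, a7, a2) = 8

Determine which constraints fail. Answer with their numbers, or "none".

Constraints 1, 2, 3, and 8 are violated.

#1 a6 − a8 = 15 − 4 = 11, not 14 — violated.
#2 16 = 6×2 + 4, so 6 does not divide 16 — violated.
#3 a8 = 4 ≠ 2 and a3 = 16 ≠ 13; both disjuncts false — violated.
#4 a8 + a3 = 4 + 16 = 20; 20 < 22 — OK.
#5 a6 = 15 lies in [13, 16] — OK.
#6 a6 + a7 = 15 + 5 = 20; 20 ≥ 20 — OK.
#7 a2 = 18 = 18 (first disjunct) — OK.
#8 min(16, 5, 18) = 5, not 8 — violated.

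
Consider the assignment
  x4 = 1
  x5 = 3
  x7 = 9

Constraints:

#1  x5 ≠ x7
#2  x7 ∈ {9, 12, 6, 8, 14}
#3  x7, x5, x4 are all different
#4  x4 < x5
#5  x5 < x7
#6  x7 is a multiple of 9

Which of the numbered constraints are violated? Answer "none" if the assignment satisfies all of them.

Yes — all constraints hold.

#1 x5 = 3, x7 = 9; distinct  holds
#2 x7 = 9 is in {9, 12, 6, 8, 14}  holds
#3 values 9, 3, 1 are pairwise distinct  holds
#4 x4 = 1, x5 = 3; 1 < 3  holds
#5 x5 = 3, x7 = 9; 3 < 9  holds
#6 9 / 9 = 1, so 9 divides 9  holds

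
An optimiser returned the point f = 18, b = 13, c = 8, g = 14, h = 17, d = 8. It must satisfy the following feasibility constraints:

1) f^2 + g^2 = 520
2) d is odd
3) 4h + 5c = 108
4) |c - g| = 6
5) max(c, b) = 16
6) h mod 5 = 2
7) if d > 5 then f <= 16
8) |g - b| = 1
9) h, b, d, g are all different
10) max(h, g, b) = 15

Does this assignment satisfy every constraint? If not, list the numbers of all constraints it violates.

1) f^2 + g^2 = 18^2 + 14^2 = 324 + 196 = 520  OK
2) d = 8 is even  FAIL
3) 4h + 5c = 4(17) + 5(8) = 108  OK
4) |8 - 14| = 6  OK
5) max(8, 13) = 13, not 16  FAIL
6) 17 mod 5 = 2  OK
7) d = 8 > 5, so we need f ≤ 16; but f = 18 > 16  FAIL
8) |14 - 13| = 1  OK
9) values 17, 13, 8, 14 are pairwise distinct  OK
10) max(17, 14, 13) = 17, not 15  FAIL

Violated: 2, 5, 7, 10.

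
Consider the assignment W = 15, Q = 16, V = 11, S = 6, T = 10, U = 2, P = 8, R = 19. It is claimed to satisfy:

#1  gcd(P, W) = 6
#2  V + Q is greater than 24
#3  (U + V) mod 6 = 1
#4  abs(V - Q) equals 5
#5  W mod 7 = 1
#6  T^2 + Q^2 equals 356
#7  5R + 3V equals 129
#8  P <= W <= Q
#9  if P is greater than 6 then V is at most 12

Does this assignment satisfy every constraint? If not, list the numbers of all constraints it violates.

The assignment fails constraints 1 and 7.

#1 gcd(8, 15) = 1, not 6  fails
#2 V + Q = 11 + 16 = 27; 27 > 24  holds
#3 U + V = 13; 13 mod 6 = 1  holds
#4 abs(11 - 16) = 5  holds
#5 15 mod 7 = 1  holds
#6 T^2 + Q^2 = 10^2 + 16^2 = 100 + 256 = 356  holds
#7 5R + 3V = 5(19) + 3(11) = 128, not 129  fails
#8 values 8 <= 15 <= 16  holds
#9 P = 8 > 6, so we need V ≤ 12; V = 11 ≤ 12  holds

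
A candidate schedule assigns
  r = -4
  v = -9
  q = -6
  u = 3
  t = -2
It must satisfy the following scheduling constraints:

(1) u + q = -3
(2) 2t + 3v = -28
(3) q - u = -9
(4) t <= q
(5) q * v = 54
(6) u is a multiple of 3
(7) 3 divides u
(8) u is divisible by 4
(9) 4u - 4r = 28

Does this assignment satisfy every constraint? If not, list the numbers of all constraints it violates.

Constraints 2, 4, and 8 do not hold.

(1) u + q = 3 + (-6) = -3 — OK.
(2) 2t + 3v = 2(-2) + 3(-9) = -31, not -28 — violated.
(3) q - u = -6 - 3 = -9 — OK.
(4) t = -2, q = -6; -2 > -6 (want ≤) — violated.
(5) q * v = -6 * (-9) = 54 — OK.
(6) 3 / 3 = 1, so 3 divides 3 — OK.
(7) 3 / 3 = 1, so 3 divides 3 — OK.
(8) 3 = 4*0 + 3, so 4 does not divide 3 — violated.
(9) 4u - 4r = 4(3) - 4(-4) = 28 — OK.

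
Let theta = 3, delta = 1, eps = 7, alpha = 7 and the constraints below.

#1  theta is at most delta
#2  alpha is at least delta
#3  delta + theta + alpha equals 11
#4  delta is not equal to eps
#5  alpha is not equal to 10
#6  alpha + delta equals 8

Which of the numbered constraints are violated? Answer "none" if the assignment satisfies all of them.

#1 theta = 3, delta = 1; 3 > 1 (want ≤) — does not hold.
#2 alpha = 7, delta = 1; 7 ≥ 1 — holds.
#3 delta + theta + alpha = 1 + 3 + 7 = 11 — holds.
#4 delta = 1, eps = 7; distinct — holds.
#5 alpha = 7, and 7 ≠ 10 — holds.
#6 alpha + delta = 7 + 1 = 8 — holds.

Violated: 1.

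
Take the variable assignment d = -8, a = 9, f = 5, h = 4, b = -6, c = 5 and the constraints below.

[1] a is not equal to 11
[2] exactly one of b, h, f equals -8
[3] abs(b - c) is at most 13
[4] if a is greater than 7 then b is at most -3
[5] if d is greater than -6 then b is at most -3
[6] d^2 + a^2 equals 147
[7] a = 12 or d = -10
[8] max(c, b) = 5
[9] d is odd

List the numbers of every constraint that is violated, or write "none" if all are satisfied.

No — constraints 2, 6, 7, and 9 are not satisfied.

[1] a = 9, and 9 ≠ 11 — satisfied.
[2] b=-6, h=4, f=5; 0 of them equal -8, not exactly one — violated.
[3] abs(-6 - 5) = 11; 11 ≤ 13 — satisfied.
[4] a = 9 > 7, so we need b ≤ -3; b = -6 ≤ -3 — satisfied.
[5] d = -8, not > -6; antecedent false, conditional vacuously true — satisfied.
[6] d^2 + a^2 = (-8)^2 + 9^2 = 64 + 81 = 145, not 147 — violated.
[7] a = 9 ≠ 12 and d = -8 ≠ -10; both disjuncts false — violated.
[8] max(5, -6) = 5 — satisfied.
[9] d = -8 is even — violated.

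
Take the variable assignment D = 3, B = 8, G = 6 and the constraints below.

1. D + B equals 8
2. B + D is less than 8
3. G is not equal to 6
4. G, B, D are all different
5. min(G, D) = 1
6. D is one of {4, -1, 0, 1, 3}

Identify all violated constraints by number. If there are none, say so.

1. D + B = 3 + 8 = 11, not 8 — fails.
2. B + D = 8 + 3 = 11; 11 ≥ 8, bound 8 not met — fails.
3. G = 6, but 6 is required to differ — fails.
4. values 6, 8, 3 are pairwise distinct — holds.
5. min(6, 3) = 3, not 1 — fails.
6. D = 3 is in {4, -1, 0, 1, 3} — holds.

Violated: 1, 2, 3, and 5.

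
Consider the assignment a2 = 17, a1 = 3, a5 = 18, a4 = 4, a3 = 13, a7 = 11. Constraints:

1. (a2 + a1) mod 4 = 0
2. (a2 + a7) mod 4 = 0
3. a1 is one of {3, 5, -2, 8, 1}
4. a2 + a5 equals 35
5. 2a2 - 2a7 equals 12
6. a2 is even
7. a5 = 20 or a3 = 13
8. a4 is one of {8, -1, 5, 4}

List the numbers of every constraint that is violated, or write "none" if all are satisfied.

1. a2 + a1 = 20; 20 mod 4 = 0 — OK.
2. a2 + a7 = 28; 28 mod 4 = 0 — OK.
3. a1 = 3 is in {3, 5, -2, 8, 1} — OK.
4. a2 + a5 = 17 + 18 = 35 — OK.
5. 2a2 - 2a7 = 2(17) - 2(11) = 12 — OK.
6. a2 = 17 is odd — violated.
7. a5 = 18 ≠ 20, but a3 = 13 = 13 (second disjunct) — OK.
8. a4 = 4 is in {8, -1, 5, 4} — OK.

Constraint 6 is violated.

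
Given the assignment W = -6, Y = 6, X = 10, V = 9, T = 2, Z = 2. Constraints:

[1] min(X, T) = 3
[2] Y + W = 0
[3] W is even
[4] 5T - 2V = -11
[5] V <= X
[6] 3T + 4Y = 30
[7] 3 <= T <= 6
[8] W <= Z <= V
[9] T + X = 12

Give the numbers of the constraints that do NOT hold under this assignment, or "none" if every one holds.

[1] min(10, 2) = 2, not 3 — violated.
[2] Y + W = 6 + (-6) = 0 — OK.
[3] W = -6 is even — OK.
[4] 5T - 2V = 5(2) - 2(9) = -8, not -11 — violated.
[5] V = 9, X = 10; 9 ≤ 10 — OK.
[6] 3T + 4Y = 3(2) + 4(6) = 30 — OK.
[7] T = 2 is outside [3, 6] — violated.
[8] values -6 <= 2 <= 9 — OK.
[9] T + X = 2 + 10 = 12 — OK.

The assignment fails constraints 1, 4, 7.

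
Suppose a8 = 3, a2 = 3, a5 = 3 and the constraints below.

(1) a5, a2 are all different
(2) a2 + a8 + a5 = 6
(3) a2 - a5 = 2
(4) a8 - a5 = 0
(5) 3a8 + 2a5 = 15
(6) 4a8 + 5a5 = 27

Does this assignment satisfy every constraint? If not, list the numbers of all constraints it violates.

The assignment fails constraints 1, 2, 3.

(1) a5 = a2 = 3, not all different — violated.
(2) a2 + a8 + a5 = 3 + 3 + 3 = 9, not 6 — violated.
(3) a2 - a5 = 3 - 3 = 0, not 2 — violated.
(4) a8 - a5 = 3 - 3 = 0 — OK.
(5) 3a8 + 2a5 = 3(3) + 2(3) = 15 — OK.
(6) 4a8 + 5a5 = 4(3) + 5(3) = 27 — OK.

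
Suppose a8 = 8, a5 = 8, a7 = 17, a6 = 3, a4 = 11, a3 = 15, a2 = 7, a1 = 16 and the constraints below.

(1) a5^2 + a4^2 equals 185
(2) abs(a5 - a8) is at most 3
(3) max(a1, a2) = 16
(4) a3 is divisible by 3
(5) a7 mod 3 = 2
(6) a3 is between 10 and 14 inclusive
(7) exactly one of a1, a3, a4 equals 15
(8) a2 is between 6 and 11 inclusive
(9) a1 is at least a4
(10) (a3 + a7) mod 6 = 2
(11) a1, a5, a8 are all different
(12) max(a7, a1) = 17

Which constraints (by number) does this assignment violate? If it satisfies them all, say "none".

(1) a5^2 + a4^2 = 8^2 + 11^2 = 64 + 121 = 185 — OK.
(2) abs(8 - 8) = 0; 0 ≤ 3 — OK.
(3) max(16, 7) = 16 — OK.
(4) 15 / 3 = 5, so 3 divides 15 — OK.
(5) 17 mod 3 = 2 — OK.
(6) a3 = 15 is outside [10, 14] — violated.
(7) a1=16, a3=15, a4=11; 1 of them equals 15 — OK.
(8) a2 = 7 lies in [6, 11] — OK.
(9) a1 = 16, a4 = 11; 16 ≥ 11 — OK.
(10) a3 + a7 = 32; 32 mod 6 = 2 — OK.
(11) a5 = a8 = 8, not all different — violated.
(12) max(17, 16) = 17 — OK.

Constraints 6, 11 do not hold.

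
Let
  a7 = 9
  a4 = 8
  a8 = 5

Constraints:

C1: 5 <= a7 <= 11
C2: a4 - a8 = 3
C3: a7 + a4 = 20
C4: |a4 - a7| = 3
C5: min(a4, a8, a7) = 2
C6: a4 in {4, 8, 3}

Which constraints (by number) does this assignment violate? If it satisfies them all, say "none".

Constraints 3, 4, and 5 are violated.

C1: a7 = 9 lies in [5, 11]  yes
C2: a4 - a8 = 8 - 5 = 3  yes
C3: a7 + a4 = 9 + 8 = 17, not 20  no
C4: |8 - 9| = 1, not 3  no
C5: min(8, 5, 9) = 5, not 2  no
C6: a4 = 8 is in {4, 8, 3}  yes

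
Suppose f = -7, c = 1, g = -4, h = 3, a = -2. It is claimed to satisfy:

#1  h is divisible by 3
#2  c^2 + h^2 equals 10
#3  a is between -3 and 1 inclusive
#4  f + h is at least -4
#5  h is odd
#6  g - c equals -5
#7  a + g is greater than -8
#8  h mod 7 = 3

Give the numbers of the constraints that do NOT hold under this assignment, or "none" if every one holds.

#1 3 / 3 = 1, so 3 divides 3 — OK.
#2 c^2 + h^2 = 1^2 + 3^2 = 1 + 9 = 10 — OK.
#3 a = -2 lies in [-3, 1] — OK.
#4 f + h = -7 + 3 = -4; -4 ≥ -4 — OK.
#5 h = 3 is odd — OK.
#6 g - c = -4 - 1 = -5 — OK.
#7 a + g = -2 + (-4) = -6; -6 > -8 — OK.
#8 3 mod 7 = 3 — OK.

The assignment satisfies every constraint.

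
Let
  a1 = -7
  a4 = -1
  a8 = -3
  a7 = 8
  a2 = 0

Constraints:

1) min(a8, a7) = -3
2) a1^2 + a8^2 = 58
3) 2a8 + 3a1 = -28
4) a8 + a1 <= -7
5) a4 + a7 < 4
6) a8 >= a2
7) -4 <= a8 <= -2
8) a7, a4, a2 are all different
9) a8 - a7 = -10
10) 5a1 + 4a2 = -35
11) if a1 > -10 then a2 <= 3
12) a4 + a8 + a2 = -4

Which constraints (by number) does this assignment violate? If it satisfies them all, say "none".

1) min(-3, 8) = -3  ✔
2) a1^2 + a8^2 = (-7)^2 + (-3)^2 = 49 + 9 = 58  ✔
3) 2a8 + 3a1 = 2(-3) + 3(-7) = -27, not -28  ✘
4) a8 + a1 = -3 + (-7) = -10; -10 ≤ -7  ✔
5) a4 + a7 = -1 + 8 = 7; 7 ≥ 4, bound 4 not met  ✘
6) a8 = -3, a2 = 0; -3 < 0 (want ≥)  ✘
7) a8 = -3 lies in [-4, -2]  ✔
8) values 8, -1, 0 are pairwise distinct  ✔
9) a8 - a7 = -3 - 8 = -11, not -10  ✘
10) 5a1 + 4a2 = 5(-7) + 4(0) = -35  ✔
11) a1 = -7 > -10, so we need a2 ≤ 3; a2 = 0 ≤ 3  ✔
12) a4 + a8 + a2 = -1 + (-3) + 0 = -4  ✔

Constraints 3, 5, 6, and 9 do not hold.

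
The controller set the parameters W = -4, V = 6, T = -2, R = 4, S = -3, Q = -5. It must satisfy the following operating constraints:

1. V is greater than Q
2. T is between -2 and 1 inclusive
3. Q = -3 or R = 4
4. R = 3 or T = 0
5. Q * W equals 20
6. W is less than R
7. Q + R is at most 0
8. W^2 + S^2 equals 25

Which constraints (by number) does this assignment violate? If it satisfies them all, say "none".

1. V = 6, Q = -5; 6 > -5 — holds.
2. T = -2 lies in [-2, 1] — holds.
3. Q = -5 ≠ -3, but R = 4 = 4 (second disjunct) — holds.
4. R = 4 ≠ 3 and T = -2 ≠ 0; both disjuncts false — fails.
5. Q * W = -5 * (-4) = 20 — holds.
6. W = -4, R = 4; -4 < 4 — holds.
7. Q + R = -5 + 4 = -1; -1 ≤ 0 — holds.
8. W^2 + S^2 = (-4)^2 + (-3)^2 = 16 + 9 = 25 — holds.

Violated: 4.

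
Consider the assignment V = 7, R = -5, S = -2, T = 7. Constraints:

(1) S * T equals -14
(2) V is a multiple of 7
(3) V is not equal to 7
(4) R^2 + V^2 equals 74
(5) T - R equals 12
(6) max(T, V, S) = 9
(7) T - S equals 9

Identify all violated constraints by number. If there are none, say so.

No — constraints 3, 6 are not satisfied.

(1) S * T = -2 * 7 = -14 — holds.
(2) 7 / 7 = 1, so 7 divides 7 — holds.
(3) V = 7, but 7 is required to differ — fails.
(4) R^2 + V^2 = (-5)^2 + 7^2 = 25 + 49 = 74 — holds.
(5) T - R = 7 - (-5) = 12 — holds.
(6) max(7, 7, -2) = 7, not 9 — fails.
(7) T - S = 7 - (-2) = 9 — holds.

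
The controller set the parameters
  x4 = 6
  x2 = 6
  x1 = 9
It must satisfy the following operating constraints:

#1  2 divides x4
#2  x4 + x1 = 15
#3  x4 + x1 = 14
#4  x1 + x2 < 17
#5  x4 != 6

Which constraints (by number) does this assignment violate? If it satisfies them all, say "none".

#1 6 / 2 = 3, so 2 divides 6 — satisfied.
#2 x4 + x1 = 6 + 9 = 15 — satisfied.
#3 x4 + x1 = 6 + 9 = 15, not 14 — violated.
#4 x1 + x2 = 9 + 6 = 15; 15 < 17 — satisfied.
#5 x4 = 6, but 6 is required to differ — violated.

The assignment fails constraints 3, 5.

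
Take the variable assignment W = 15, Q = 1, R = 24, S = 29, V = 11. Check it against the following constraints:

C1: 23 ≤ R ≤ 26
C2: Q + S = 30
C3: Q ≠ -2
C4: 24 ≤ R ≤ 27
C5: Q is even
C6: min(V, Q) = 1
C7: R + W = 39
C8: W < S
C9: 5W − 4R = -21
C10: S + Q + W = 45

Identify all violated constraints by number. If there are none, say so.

The assignment fails constraint 5.

C1: R = 24 lies in [23, 26] — satisfied.
C2: Q + S = 1 + 29 = 30 — satisfied.
C3: Q = 1, and 1 ≠ -2 — satisfied.
C4: R = 24 lies in [24, 27] — satisfied.
C5: Q = 1 is odd — violated.
C6: min(11, 1) = 1 — satisfied.
C7: R + W = 24 + 15 = 39 — satisfied.
C8: W = 15, S = 29; 15 < 29 — satisfied.
C9: 5W − 4R = 5(15) − 4(24) = -21 — satisfied.
C10: S + Q + W = 29 + 1 + 15 = 45 — satisfied.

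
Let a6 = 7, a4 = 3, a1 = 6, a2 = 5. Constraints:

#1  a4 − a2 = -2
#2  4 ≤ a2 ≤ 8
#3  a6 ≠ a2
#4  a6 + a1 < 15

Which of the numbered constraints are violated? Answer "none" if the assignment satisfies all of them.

None — every constraint holds.

#1 a4 − a2 = 3 − 5 = -2  ✓
#2 a2 = 5 lies in [4, 8]  ✓
#3 a6 = 7, a2 = 5; distinct  ✓
#4 a6 + a1 = 7 + 6 = 13; 13 < 15  ✓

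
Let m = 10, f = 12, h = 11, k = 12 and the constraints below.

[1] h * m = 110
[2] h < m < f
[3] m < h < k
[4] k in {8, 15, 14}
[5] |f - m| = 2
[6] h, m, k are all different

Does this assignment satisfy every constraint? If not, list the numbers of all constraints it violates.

Constraints 2 and 4 are violated.

[1] h * m = 11 * 10 = 110 — holds.
[2] values 11, 10, 12; h = 11 is not < m = 10 — does not hold.
[3] values 10 < 11 < 12 — holds.
[4] k = 12 is not in {8, 15, 14} — does not hold.
[5] |12 - 10| = 2 — holds.
[6] values 11, 10, 12 are pairwise distinct — holds.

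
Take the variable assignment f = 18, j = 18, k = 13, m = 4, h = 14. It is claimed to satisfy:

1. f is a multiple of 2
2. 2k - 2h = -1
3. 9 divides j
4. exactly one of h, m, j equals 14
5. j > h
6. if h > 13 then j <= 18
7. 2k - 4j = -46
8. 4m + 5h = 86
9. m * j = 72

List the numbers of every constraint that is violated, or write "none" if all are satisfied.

Constraint 2 is violated.

1. 18 / 2 = 9, so 2 divides 18  ✔
2. 2k - 2h = 2(13) - 2(14) = -2, not -1  ✘
3. 18 / 9 = 2, so 9 divides 18  ✔
4. h=14, m=4, j=18; 1 of them equals 14  ✔
5. j = 18, h = 14; 18 > 14  ✔
6. h = 14 > 13, so we need j ≤ 18; j = 18 ≤ 18  ✔
7. 2k - 4j = 2(13) - 4(18) = -46  ✔
8. 4m + 5h = 4(4) + 5(14) = 86  ✔
9. m * j = 4 * 18 = 72  ✔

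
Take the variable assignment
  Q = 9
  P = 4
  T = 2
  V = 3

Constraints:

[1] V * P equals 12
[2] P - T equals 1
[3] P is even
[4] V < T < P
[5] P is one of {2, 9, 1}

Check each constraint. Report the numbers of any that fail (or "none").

[1] V * P = 3 * 4 = 12 — satisfied.
[2] P - T = 4 - 2 = 2, not 1 — violated.
[3] P = 4 is even — satisfied.
[4] values 3, 2, 4; V = 3 is not < T = 2 — violated.
[5] P = 4 is not in {2, 9, 1} — violated.

No — constraints 2, 4, and 5 are not satisfied.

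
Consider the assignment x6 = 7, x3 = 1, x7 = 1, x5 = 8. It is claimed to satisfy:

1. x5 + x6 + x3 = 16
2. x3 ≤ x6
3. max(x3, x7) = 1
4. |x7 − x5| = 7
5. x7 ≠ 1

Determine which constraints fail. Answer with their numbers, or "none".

Constraint 5 does not hold.

1. x5 + x6 + x3 = 8 + 7 + 1 = 16  ✓
2. x3 = 1, x6 = 7; 1 ≤ 7  ✓
3. max(1, 1) = 1  ✓
4. |1 − 8| = 7  ✓
5. x7 = 1, but 1 is required to differ  ✗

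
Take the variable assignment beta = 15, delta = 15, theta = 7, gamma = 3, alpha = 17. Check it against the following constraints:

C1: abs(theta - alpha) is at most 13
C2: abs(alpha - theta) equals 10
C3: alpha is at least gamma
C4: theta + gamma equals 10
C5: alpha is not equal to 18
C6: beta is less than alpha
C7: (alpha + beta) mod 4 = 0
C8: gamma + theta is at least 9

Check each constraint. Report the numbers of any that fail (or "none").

None — every constraint holds.

C1: abs(7 - 17) = 10; 10 ≤ 13  true
C2: abs(17 - 7) = 10  true
C3: alpha = 17, gamma = 3; 17 ≥ 3  true
C4: theta + gamma = 7 + 3 = 10  true
C5: alpha = 17, and 17 ≠ 18  true
C6: beta = 15, alpha = 17; 15 < 17  true
C7: alpha + beta = 32; 32 mod 4 = 0  true
C8: gamma + theta = 3 + 7 = 10; 10 ≥ 9  true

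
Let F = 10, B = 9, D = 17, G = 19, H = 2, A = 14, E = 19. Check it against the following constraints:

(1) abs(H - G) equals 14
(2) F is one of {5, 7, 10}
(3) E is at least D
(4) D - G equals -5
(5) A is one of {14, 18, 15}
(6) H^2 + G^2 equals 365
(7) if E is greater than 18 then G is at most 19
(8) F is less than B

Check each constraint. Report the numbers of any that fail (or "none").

(1) abs(2 - 19) = 17, not 14 — violated.
(2) F = 10 is in {5, 7, 10} — satisfied.
(3) E = 19, D = 17; 19 ≥ 17 — satisfied.
(4) D - G = 17 - 19 = -2, not -5 — violated.
(5) A = 14 is in {14, 18, 15} — satisfied.
(6) H^2 + G^2 = 2^2 + 19^2 = 4 + 361 = 365 — satisfied.
(7) E = 19 > 18, so we need G ≤ 19; G = 19 ≤ 19 — satisfied.
(8) F = 10, B = 9; 10 ≥ 9 (want <) — violated.

Constraints 1, 4, 8 do not hold.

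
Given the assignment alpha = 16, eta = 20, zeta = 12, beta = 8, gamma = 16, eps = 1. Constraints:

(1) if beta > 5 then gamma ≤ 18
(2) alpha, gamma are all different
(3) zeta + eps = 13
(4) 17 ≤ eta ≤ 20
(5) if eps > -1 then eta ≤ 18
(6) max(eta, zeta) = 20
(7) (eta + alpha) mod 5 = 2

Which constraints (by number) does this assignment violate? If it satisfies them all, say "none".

(1) beta = 8 > 5, so we need gamma ≤ 18; gamma = 16 ≤ 18 — holds.
(2) alpha = gamma = 16, not all different — fails.
(3) zeta + eps = 12 + 1 = 13 — holds.
(4) eta = 20 lies in [17, 20] — holds.
(5) eps = 1 > -1, so we need eta ≤ 18; but eta = 20 > 18 — fails.
(6) max(20, 12) = 20 — holds.
(7) eta + alpha = 36; 36 mod 5 = 1, not 2 — fails.

Constraints 2, 5, and 7 are violated.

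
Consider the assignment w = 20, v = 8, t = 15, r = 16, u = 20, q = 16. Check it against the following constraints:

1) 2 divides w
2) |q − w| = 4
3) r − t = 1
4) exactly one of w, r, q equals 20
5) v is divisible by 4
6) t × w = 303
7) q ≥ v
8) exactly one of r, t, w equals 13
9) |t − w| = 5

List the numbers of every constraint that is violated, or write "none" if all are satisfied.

Constraints 6, 8 do not hold.

1) 20 / 2 = 10, so 2 divides 20  ✓
2) |16 − 20| = 4  ✓
3) r − t = 16 − 15 = 1  ✓
4) w=20, r=16, q=16; 1 of them equals 20  ✓
5) 8 / 4 = 2, so 4 divides 8  ✓
6) t × w = 15 × 20 = 300, not 303  ✗
7) q = 16, v = 8; 16 ≥ 8  ✓
8) r=16, t=15, w=20; 0 of them equal 13, not exactly one  ✗
9) |15 − 20| = 5  ✓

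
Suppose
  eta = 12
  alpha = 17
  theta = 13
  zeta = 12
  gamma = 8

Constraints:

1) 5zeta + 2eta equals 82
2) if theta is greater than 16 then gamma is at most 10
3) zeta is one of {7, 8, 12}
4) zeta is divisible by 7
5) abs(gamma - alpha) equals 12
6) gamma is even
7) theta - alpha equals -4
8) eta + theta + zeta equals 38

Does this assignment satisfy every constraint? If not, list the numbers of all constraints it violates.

1) 5zeta + 2eta = 5(12) + 2(12) = 84, not 82 — violated.
2) theta = 13, not > 16; antecedent false, conditional vacuously true — OK.
3) zeta = 12 is in {7, 8, 12} — OK.
4) 12 = 7*1 + 5, so 7 does not divide 12 — violated.
5) abs(8 - 17) = 9, not 12 — violated.
6) gamma = 8 is even — OK.
7) theta - alpha = 13 - 17 = -4 — OK.
8) eta + theta + zeta = 12 + 13 + 12 = 37, not 38 — violated.

The assignment fails constraints 1, 4, 5, and 8.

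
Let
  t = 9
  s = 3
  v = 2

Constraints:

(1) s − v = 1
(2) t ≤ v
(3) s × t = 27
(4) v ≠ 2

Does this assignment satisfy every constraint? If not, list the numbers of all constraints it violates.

Constraints 2 and 4 do not hold.

(1) s − v = 3 − 2 = 1 — satisfied.
(2) t = 9, v = 2; 9 > 2 (want ≤) — violated.
(3) s × t = 3 × 9 = 27 — satisfied.
(4) v = 2, but 2 is required to differ — violated.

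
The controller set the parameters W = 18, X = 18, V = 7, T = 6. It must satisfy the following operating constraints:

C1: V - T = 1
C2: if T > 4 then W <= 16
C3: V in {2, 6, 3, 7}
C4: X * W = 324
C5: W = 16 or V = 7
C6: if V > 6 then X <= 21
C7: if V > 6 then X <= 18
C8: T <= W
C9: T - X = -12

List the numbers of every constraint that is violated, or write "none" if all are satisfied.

C1: V - T = 7 - 6 = 1 — holds.
C2: T = 6 > 4, so we need W ≤ 16; but W = 18 > 16 — fails.
C3: V = 7 is in {2, 6, 3, 7} — holds.
C4: X * W = 18 * 18 = 324 — holds.
C5: W = 18 ≠ 16, but V = 7 = 7 (second disjunct) — holds.
C6: V = 7 > 6, so we need X ≤ 21; X = 18 ≤ 21 — holds.
C7: V = 7 > 6, so we need X ≤ 18; X = 18 ≤ 18 — holds.
C8: T = 6, W = 18; 6 ≤ 18 — holds.
C9: T - X = 6 - 18 = -12 — holds.

No — constraint 2 is not satisfied.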